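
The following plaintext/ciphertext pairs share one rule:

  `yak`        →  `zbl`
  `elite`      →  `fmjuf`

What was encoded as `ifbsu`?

Compare letters: y→z is +1, a→b is +1, k→l is +1 — a constant shift. Every letter moves 1 place later in the alphabet, wrapping around z→a.
Undoing it on ifbsu: i−1=h, f−1=e, b−1=a, s−1=r, u−1=t.

heart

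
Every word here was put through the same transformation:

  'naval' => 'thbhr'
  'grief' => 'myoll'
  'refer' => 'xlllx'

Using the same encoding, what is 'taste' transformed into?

The shifts repeat in a cycle of length 2: positions 0,1,… shift by +6, +7, then the pattern repeats.
Applying it to taste: t+6=z, a+7=h, s+6=y, t+7=a, e+6=k.

zhyak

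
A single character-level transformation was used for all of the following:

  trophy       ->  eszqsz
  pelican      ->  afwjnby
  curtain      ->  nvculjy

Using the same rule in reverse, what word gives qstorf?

fringe

Shifts by position in trophy: pos 0: t→e (+11), pos 1: r→s (+1), pos 2: o→z (+11), pos 3: p→q (+1) — repeating every 2. It's a Vigenère-style cipher with numeric key [11,1]: position i shifts by key[i mod 2].
Decoding qstorf: q−11=f, s−1=r, t−11=i, o−1=n, r−11=g, f−1=e.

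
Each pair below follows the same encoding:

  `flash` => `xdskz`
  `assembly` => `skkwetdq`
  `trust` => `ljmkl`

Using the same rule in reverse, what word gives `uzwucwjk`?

checkers

Compare letters: f→x is +18, l→d is +18, a→s is +18 — a constant shift. It's a constant shift of +18 (ROT18).
Undoing it on uzwucwjk: u−18=c, z−18=h, w−18=e, u−18=c, c−18=k, w−18=e, j−18=r, k−18=s.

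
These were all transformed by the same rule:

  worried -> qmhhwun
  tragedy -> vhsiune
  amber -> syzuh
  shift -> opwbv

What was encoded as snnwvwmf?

w(22)→q(16) and o(14)→m(12) fit y≡7x+18 (mod 26); the inverse of 7 mod 26 is 15. Treating letters as 0–25, the rule is x ↦ 7x + 18 (mod 26).
Reversing it on snnwvwmf: s(18)→15·(18−18)≡0=a; n(13)→15·(13−18)≡3=d; n(13)→15·(13−18)≡3=d; w(22)→15·(22−18)≡8=i; v(21)→15·(21−18)≡19=t; w(22)→15·(22−18)≡8=i; m(12)→15·(12−18)≡14=o; f(5)→15·(5−18)≡13=n (all mod 26).

addition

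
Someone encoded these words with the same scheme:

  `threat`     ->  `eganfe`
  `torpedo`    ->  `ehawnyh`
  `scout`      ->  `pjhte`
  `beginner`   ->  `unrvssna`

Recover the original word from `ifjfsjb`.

t(19)→e(4) and h(7)→g(6) fit y≡15x+5 (mod 26); the inverse of 15 mod 26 is 7. Treating letters as 0–25, the rule is x ↦ 15x + 5 (mod 26).
Reversing it on ifjfsjb: i(8)→7·(8−5)≡21=v; f(5)→7·(5−5)≡0=a; j(9)→7·(9−5)≡2=c; f(5)→7·(5−5)≡0=a; s(18)→7·(18−5)≡13=n; j(9)→7·(9−5)≡2=c; b(1)→7·(1−5)≡24=y (all mod 26).

vacancy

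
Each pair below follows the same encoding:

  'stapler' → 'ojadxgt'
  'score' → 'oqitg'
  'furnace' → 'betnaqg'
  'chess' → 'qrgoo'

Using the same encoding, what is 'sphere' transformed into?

odrgtg

Each letter's alphabet position (a=0..z=25) is mapped through 21·x+0 mod 26 — an affine cipher.
On sphere: s(18)→21·18+0≡14=o; p(15)→21·15+0≡3=d; h(7)→21·7+0≡17=r; e(4)→21·4+0≡6=g; r(17)→21·17+0≡19=t; e(4)→21·4+0≡6=g (all mod 26).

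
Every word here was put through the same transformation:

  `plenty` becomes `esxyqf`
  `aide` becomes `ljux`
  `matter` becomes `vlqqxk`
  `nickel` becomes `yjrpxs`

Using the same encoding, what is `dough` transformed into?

p(15)→e(4) and l(11)→s(18) fit y≡3x+11 (mod 26); the inverse of 3 mod 26 is 9. This is an affine cipher: with a=0,…,z=25, each position x becomes (3x+11) mod 26.
On dough: d(3)→3·3+11≡20=u; o(14)→3·14+11≡1=b; u(20)→3·20+11≡19=t; g(6)→3·6+11≡3=d; h(7)→3·7+11≡6=g (all mod 26).

ubtdg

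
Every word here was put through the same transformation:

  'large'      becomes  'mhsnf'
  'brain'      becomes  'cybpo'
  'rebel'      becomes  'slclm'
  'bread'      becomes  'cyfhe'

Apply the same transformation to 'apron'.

Shifts by position in large: pos 0: l→m (+1), pos 1: a→h (+7), pos 2: r→s (+1), pos 3: g→n (+7) — repeating every 2. It's a Vigenère-style cipher with numeric key [1,7]: position i shifts by key[i mod 2].
Applying it to apron: a+1=b, p+7=w, r+1=s, o+7=v, n+1=o.

bwsvo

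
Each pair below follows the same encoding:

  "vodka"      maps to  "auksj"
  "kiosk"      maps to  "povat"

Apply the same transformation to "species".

xvlkrod

Each letter shifts forward by (position + 5), i.e. 5, 6, 7, … — the shift grows by one for each successive letter.
On species: s+5=x, p+6=v, e+7=l, c+8=k, i+9=r, e+10=o, s+11=d.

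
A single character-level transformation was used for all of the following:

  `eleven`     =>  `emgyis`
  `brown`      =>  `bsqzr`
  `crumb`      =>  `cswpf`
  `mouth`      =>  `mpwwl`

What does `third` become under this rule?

tikuh

Letter i (0-indexed) is shifted by i+0, so successive shifts are 0, 1, 2, ….
On third: t+0=t, h+1=i, i+2=k, r+3=u, d+4=h.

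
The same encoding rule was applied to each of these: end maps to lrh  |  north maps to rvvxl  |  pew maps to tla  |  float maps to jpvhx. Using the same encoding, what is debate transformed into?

hlfhxl

The shift depends on letter class: consonant n→r is +4, but vowel e→l is +7. Vowels shift forward by 7 and consonants shift forward by 4.
Applying it to debate: d(cons)+4=h, e(vowel)+7=l, b(cons)+4=f, a(vowel)+7=h, t(cons)+4=x, e(vowel)+7=l.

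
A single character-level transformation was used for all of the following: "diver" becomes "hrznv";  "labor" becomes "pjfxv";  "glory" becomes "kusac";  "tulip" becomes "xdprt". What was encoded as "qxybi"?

mouse

Shifts by position in diver: pos 0: d→h (+4), pos 1: i→r (+9), pos 2: v→z (+4), pos 3: e→n (+9) — repeating every 2. A repeating key of period 2 is used — shifts +4, +9 over and over.
Decoding qxybi: q−4=m, x−9=o, y−4=u, b−9=s, i−4=e.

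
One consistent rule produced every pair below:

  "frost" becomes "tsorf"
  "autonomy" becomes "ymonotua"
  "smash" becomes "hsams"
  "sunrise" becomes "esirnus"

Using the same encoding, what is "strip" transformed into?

It's just the letters in reverse order.
Applying it to strip: reverse → pirts.

pirts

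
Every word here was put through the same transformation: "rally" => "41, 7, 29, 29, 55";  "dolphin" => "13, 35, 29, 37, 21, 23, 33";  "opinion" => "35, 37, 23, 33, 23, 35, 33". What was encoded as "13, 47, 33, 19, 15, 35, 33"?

r(#18)→41 and a(#1)→7: differences scale by 2, so n = 2·pos + 5. Each letter becomes 2×(its alphabet position, a=1..z=26) + 5.
Undoing it on 13, 47, 33, 19, 15, 35, 33: 13→(13−5)÷2=4=d, 47→(47−5)÷2=21=u, 33→(33−5)÷2=14=n, 19→(19−5)÷2=7=g, 15→(15−5)÷2=5=e, 35→(35−5)÷2=15=o, 33→(33−5)÷2=14=n.

dungeon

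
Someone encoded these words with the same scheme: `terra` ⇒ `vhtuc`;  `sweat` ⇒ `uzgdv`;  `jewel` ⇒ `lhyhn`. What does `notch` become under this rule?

It's a Vigenère-style cipher with numeric key [2,3]: position i shifts by key[i mod 2].
Applying it to notch: n+2=p, o+3=r, t+2=v, c+3=f, h+2=j.

prvfj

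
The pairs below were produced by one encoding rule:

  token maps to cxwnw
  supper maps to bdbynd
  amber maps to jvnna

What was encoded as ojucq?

It's a Vigenère-style cipher with numeric key [9,9,12]: position i shifts by key[i mod 3].
Undoing it on ojucq: o−9=f, j−9=a, u−12=i, c−9=t, q−9=h.

faith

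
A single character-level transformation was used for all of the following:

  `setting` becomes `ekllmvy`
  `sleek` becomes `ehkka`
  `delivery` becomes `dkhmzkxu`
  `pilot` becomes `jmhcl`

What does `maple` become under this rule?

Each letter's alphabet position (a=0..z=25) is mapped through 7·x+8 mod 26 — an affine cipher.
For maple: m(12)→7·12+8≡14=o; a(0)→7·0+8≡8=i; p(15)→7·15+8≡9=j; l(11)→7·11+8≡7=h; e(4)→7·4+8≡10=k (all mod 26).

oijhk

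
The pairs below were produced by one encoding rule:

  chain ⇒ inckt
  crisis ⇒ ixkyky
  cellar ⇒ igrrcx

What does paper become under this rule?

vcvgx

The shift depends on letter class: consonant c→i is +6, but vowel a→c is +2. Two shifts are in play — +2 for a/e/i/o/u, +6 for every other letter.
For paper: p(cons)+6=v, a(vowel)+2=c, p(cons)+6=v, e(vowel)+2=g, r(cons)+6=x.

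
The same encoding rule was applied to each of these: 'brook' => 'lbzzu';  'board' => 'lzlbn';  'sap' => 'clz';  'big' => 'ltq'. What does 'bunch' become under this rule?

lfxmr

The shift depends on letter class: consonant b→l is +10, but vowel o→z is +11. Vowels shift forward by 11 and consonants shift forward by 10.
For bunch: b(cons)+10=l, u(vowel)+11=f, n(cons)+10=x, c(cons)+10=m, h(cons)+10=r.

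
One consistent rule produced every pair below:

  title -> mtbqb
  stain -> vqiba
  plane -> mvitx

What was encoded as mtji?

The word is reversed, then every letter is shifted forward by 8.
Reversing it on mtji: shift back: m−8=e, t−8=l, j−8=b, i−8=a → elba; then reverse → able.

able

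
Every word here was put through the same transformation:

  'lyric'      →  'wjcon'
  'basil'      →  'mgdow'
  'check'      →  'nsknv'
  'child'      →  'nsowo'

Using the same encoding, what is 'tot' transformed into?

eue

The shift depends on letter class: consonant l→w is +11, but vowel i→o is +6. Two shifts are in play — +6 for a/e/i/o/u, +11 for every other letter.
On tot: t(cons)+11=e, o(vowel)+6=u, t(cons)+11=e.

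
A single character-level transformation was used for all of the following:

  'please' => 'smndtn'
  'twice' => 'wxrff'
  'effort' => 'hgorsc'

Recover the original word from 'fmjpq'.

clamp

Shifts by position in please: pos 0: p→s (+3), pos 1: l→m (+1), pos 2: e→n (+9), pos 3: a→d (+3), pos 4: s→t (+1), pos 5: e→n (+9) — repeating every 3. A repeating key of period 3 is used — shifts +3, +1, +9 over and over.
Reversing it on fmjpq: f−3=c, m−1=l, j−9=a, p−3=m, q−1=p.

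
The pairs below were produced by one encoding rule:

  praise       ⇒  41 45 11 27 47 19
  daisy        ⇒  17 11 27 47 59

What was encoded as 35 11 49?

mat

p(#16)→41 and r(#18)→45: differences scale by 2, so n = 2·pos + 9. The formula is n = 2×(alphabet index, a=1) + 9.
Undoing it on 35 11 49: 35→(35−9)÷2=13=m, 11→(11−9)÷2=1=a, 49→(49−9)÷2=20=t.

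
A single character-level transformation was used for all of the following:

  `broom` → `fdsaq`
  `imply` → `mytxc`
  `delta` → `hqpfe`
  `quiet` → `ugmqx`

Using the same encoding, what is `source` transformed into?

waydgq

It's a Vigenère-style cipher with numeric key [4,12]: position i shifts by key[i mod 2].
Applying it to source: s+4=w, o+12=a, u+4=y, r+12=d, c+4=g, e+12=q.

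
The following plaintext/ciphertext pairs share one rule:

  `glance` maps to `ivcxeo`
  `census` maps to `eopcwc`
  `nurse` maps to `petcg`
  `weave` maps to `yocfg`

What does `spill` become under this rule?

It's a Vigenère-style cipher with numeric key [2,10]: position i shifts by key[i mod 2].
On spill: s+2=u, p+10=z, i+2=k, l+10=v, l+2=n.

uzkvn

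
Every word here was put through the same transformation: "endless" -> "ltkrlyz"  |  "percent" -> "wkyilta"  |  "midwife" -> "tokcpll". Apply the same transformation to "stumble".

The shifts repeat in a cycle of length 2: positions 0,1,… shift by +7, +6, then the pattern repeats.
Applying it to stumble: s+7=z, t+6=z, u+7=b, m+6=s, b+7=i, l+6=r, e+7=l.

zzbsirl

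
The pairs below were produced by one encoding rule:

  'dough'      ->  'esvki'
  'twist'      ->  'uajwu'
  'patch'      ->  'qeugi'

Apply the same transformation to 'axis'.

Shifts by position in dough: pos 0: d→e (+1), pos 1: o→s (+4), pos 2: u→v (+1), pos 3: g→k (+4) — repeating every 2. The shifts repeat in a cycle of length 2: positions 0,1,… shift by +1, +4, then the pattern repeats.
On axis: a+1=b, x+4=b, i+1=j, s+4=w.

bbjw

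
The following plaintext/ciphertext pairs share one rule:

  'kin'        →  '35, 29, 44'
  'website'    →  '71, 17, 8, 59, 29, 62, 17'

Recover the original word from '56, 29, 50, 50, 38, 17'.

With a=1..z=26, the number is 3·pos + 2.
Decoding 56, 29, 50, 50, 38, 17: 56→(56−2)÷3=18=r, 29→(29−2)÷3=9=i, 50→(50−2)÷3=16=p, 50→(50−2)÷3=16=p, 38→(38−2)÷3=12=l, 17→(17−2)÷3=5=e.

ripple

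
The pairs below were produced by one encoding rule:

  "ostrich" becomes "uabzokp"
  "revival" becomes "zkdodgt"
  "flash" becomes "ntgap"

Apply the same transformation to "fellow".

nkttue

The shift depends on letter class: consonant s→a is +8, but vowel o→u is +6. The rule splits by letter class: vowels +6, consonants +8.
For fellow: f(cons)+8=n, e(vowel)+6=k, l(cons)+8=t, l(cons)+8=t, o(vowel)+6=u, w(cons)+8=e.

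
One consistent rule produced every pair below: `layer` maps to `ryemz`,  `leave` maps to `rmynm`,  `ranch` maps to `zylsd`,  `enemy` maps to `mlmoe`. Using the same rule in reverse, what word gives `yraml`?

l(11)→r(17) and a(0)→y(24) fit y≡23x+24 (mod 26); the inverse of 23 mod 26 is 17. This is an affine cipher: with a=0,…,z=25, each position x becomes (23x+24) mod 26.
Undoing it on yraml: y(24)→17·(24−24)≡0=a; r(17)→17·(17−24)≡11=l; a(0)→17·(0−24)≡8=i; m(12)→17·(12−24)≡4=e; l(11)→17·(11−24)≡13=n (all mod 26).

alien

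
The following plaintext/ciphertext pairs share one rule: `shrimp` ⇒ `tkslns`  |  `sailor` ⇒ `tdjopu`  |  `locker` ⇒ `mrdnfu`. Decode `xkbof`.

whale

Shifts by position in shrimp: pos 0: s→t (+1), pos 1: h→k (+3), pos 2: r→s (+1), pos 3: i→l (+3) — repeating every 2. The shifts repeat in a cycle of length 2: positions 0,1,… shift by +1, +3, then the pattern repeats.
Undoing it on xkbof: x−1=w, k−3=h, b−1=a, o−3=l, f−1=e.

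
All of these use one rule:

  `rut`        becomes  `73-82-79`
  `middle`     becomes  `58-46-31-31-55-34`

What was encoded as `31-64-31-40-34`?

r(#18)→73 and u(#21)→82: differences scale by 3, so n = 3·pos + 19. Each letter becomes 3×(its alphabet position, a=1..z=26) + 19.
Decoding 31-64-31-40-34: 31→(31−19)÷3=4=d, 64→(64−19)÷3=15=o, 31→(31−19)÷3=4=d, 40→(40−19)÷3=7=g, 34→(34−19)÷3=5=e.

dodge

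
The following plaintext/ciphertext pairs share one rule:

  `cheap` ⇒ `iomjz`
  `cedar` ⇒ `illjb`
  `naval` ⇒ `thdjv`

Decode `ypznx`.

In cheap: c→i is +6, h→o is +7, e→m is +8, a→j is +9 — the shift increases by 1 each position. Letter i (0-indexed) is shifted by i+6, so successive shifts are 6, 7, 8, ….
Decoding ypznx: y−6=s, p−7=i, z−8=r, n−9=e, x−10=n.

siren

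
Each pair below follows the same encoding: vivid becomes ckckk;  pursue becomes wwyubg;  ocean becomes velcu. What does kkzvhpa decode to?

distant

It's a Vigenère-style cipher with numeric key [7,2]: position i shifts by key[i mod 2].
Decoding kkzvhpa: k−7=d, k−2=i, z−7=s, v−2=t, h−7=a, p−2=n, a−7=t.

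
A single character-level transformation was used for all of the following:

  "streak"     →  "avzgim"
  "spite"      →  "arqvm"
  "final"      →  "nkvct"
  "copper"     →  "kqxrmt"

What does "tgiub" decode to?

least

Shifts by position in streak: pos 0: s→a (+8), pos 1: t→v (+2), pos 2: r→z (+8), pos 3: e→g (+2) — repeating every 2. It's a Vigenère-style cipher with numeric key [8,2]: position i shifts by key[i mod 2].
Reversing it on tgiub: t−8=l, g−2=e, i−8=a, u−2=s, b−8=t.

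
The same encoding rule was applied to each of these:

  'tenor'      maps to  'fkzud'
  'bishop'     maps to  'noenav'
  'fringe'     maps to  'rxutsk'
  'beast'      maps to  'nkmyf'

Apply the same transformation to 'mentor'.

ykzzax

Shifts by position in tenor: pos 0: t→f (+12), pos 1: e→k (+6), pos 2: n→z (+12), pos 3: o→u (+6) — repeating every 2. It's a Vigenère-style cipher with numeric key [12,6]: position i shifts by key[i mod 2].
For mentor: m+12=y, e+6=k, n+12=z, t+6=z, o+12=a, r+6=x.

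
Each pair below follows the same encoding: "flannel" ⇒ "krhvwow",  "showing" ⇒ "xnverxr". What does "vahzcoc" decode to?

In flannel: f→k is +5, l→r is +6, a→h is +7, n→v is +8 — the shift increases by 1 each position. Letter i (0-indexed) is shifted by i+5, so successive shifts are 5, 6, 7, ….
Undoing it on vahzcoc: v−5=q, a−6=u, h−7=a, z−8=r, c−9=t, o−10=e, c−11=r.

quarter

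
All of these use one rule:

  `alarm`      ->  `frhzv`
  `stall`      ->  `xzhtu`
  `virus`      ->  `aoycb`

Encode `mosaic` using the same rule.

ruzirm

In alarm: a→f is +5, l→r is +6, a→h is +7, r→z is +8 — the shift increases by 1 each position. The shift increases by 1 at each position, starting from +5: 5, 6, 7, ….
Applying it to mosaic: m+5=r, o+6=u, s+7=z, a+8=i, i+9=r, c+10=m.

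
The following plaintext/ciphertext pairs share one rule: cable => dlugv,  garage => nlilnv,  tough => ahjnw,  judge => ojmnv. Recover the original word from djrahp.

Each letter's alphabet position (a=0..z=25) is mapped through 9·x+11 mod 26 — an affine cipher.
Reversing it on djrahp: d(3)→3·(3−11)≡2=c; j(9)→3·(9−11)≡20=u; r(17)→3·(17−11)≡18=s; a(0)→3·(0−11)≡19=t; h(7)→3·(7−11)≡14=o; p(15)→3·(15−11)≡12=m (all mod 26).

custom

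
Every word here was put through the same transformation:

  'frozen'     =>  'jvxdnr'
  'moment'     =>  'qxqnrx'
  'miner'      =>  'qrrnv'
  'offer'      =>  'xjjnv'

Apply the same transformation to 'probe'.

tvxfn

Two shifts are in play — +9 for a/e/i/o/u, +4 for every other letter.
On probe: p(cons)+4=t, r(cons)+4=v, o(vowel)+9=x, b(cons)+4=f, e(vowel)+9=n.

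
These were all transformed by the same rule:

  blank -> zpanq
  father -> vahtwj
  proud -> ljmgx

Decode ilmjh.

b(1)→z(25) and l(11)→p(15) fit y≡25x+0 (mod 26); the inverse of 25 mod 26 is 25. This is an affine cipher: with a=0,…,z=25, each position x becomes (25x+0) mod 26.
Undoing it on ilmjh: i(8)→25·(8−0)≡18=s; l(11)→25·(11−0)≡15=p; m(12)→25·(12−0)≡14=o; j(9)→25·(9−0)≡17=r; h(7)→25·(7−0)≡19=t (all mod 26).

sport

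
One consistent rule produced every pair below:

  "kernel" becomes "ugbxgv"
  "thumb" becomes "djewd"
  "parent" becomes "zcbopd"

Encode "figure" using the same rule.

It's a Vigenère-style cipher with numeric key [10,2,10]: position i shifts by key[i mod 3].
On figure: f+10=p, i+2=k, g+10=q, u+10=e, r+2=t, e+10=o.

pkqeto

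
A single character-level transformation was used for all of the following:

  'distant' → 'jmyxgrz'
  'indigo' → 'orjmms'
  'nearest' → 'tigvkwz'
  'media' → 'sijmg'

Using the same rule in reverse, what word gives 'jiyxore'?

destiny

Shifts by position in distant: pos 0: d→j (+6), pos 1: i→m (+4), pos 2: s→y (+6), pos 3: t→x (+4) — repeating every 2. The shifts repeat in a cycle of length 2: positions 0,1,… shift by +6, +4, then the pattern repeats.
Undoing it on jiyxore: j−6=d, i−4=e, y−6=s, x−4=t, o−6=i, r−4=n, e−6=y.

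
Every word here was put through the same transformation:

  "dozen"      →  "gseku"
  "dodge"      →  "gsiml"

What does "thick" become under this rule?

In dozen: d→g is +3, o→s is +4, z→e is +5, e→k is +6 — the shift increases by 1 each position. The shift increases by 1 at each position, starting from +3: 3, 4, 5, ….
For thick: t+3=w, h+4=l, i+5=n, c+6=i, k+7=r.

wlnir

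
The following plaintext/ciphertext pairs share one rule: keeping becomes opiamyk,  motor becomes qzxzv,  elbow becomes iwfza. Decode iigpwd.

excess

Shifts by position in keeping: pos 0: k→o (+4), pos 1: e→p (+11), pos 2: e→i (+4), pos 3: p→a (+11) — repeating every 2. It's a Vigenère-style cipher with numeric key [4,11]: position i shifts by key[i mod 2].
Reversing it on iigpwd: i−4=e, i−11=x, g−4=c, p−11=e, w−4=s, d−11=s.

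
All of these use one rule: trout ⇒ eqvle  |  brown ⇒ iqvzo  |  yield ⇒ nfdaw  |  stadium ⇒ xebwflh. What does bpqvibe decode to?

t(19)→e(4) and r(17)→q(16) fit y≡7x+1 (mod 26); the inverse of 7 mod 26 is 15. This is an affine cipher: with a=0,…,z=25, each position x becomes (7x+1) mod 26.
Undoing it on bpqvibe: b(1)→15·(1−1)≡0=a; p(15)→15·(15−1)≡2=c; q(16)→15·(16−1)≡17=r; v(21)→15·(21−1)≡14=o; i(8)→15·(8−1)≡1=b; b(1)→15·(1−1)≡0=a; e(4)→15·(4−1)≡19=t (all mod 26).

acrobat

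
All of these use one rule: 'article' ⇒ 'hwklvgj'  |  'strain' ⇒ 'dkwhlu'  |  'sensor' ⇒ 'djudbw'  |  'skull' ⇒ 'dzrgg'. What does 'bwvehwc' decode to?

orchard

a(0)→h(7) and r(17)→w(22) fit y≡7x+7 (mod 26); the inverse of 7 mod 26 is 15. This is an affine cipher: with a=0,…,z=25, each position x becomes (7x+7) mod 26.
Undoing it on bwvehwc: b(1)→15·(1−7)≡14=o; w(22)→15·(22−7)≡17=r; v(21)→15·(21−7)≡2=c; e(4)→15·(4−7)≡7=h; h(7)→15·(7−7)≡0=a; w(22)→15·(22−7)≡17=r; c(2)→15·(2−7)≡3=d (all mod 26).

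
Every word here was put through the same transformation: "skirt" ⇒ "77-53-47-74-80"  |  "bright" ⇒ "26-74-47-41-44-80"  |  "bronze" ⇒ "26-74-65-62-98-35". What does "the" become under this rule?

80-44-35

s(#19)→77 and k(#11)→53: differences scale by 3, so n = 3·pos + 20. Each letter becomes 3×(its alphabet position, a=1..z=26) + 20.
Applying it to the: t=20→80, h=8→44, e=5→35.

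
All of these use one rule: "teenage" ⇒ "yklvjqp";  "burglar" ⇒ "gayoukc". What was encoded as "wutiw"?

In teenage: t→y is +5, e→k is +6, e→l is +7, n→v is +8 — the shift increases by 1 each position. The shift increases by 1 at each position, starting from +5: 5, 6, 7, ….
Reversing it on wutiw: w−5=r, u−6=o, t−7=m, i−8=a, w−9=n.

roman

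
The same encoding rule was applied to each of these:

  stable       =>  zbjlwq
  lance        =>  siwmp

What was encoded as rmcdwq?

kettle

Letter i (0-indexed) is shifted by i+7, so successive shifts are 7, 8, 9, ….
Reversing it on rmcdwq: r−7=k, m−8=e, c−9=t, d−10=t, w−11=l, q−12=e.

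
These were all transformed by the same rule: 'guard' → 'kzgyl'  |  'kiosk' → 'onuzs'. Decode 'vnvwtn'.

ripple

Letter i (0-indexed) is shifted by i+4, so successive shifts are 4, 5, 6, ….
Reversing it on vnvwtn: v−4=r, n−5=i, v−6=p, w−7=p, t−8=l, n−9=e.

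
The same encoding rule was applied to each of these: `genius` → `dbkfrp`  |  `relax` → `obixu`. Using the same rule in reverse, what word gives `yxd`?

Compare letters: g→d is +23, e→b is +23, n→k is +23 — a constant shift. Each letter is shifted forward by 23 in the alphabet (a Caesar shift of +23).
Undoing it on yxd: y−23=b, x−23=a, d−23=g.

bag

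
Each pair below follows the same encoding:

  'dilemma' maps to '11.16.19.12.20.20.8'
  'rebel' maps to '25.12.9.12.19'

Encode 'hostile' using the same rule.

15.22.26.27.16.19.12

d is letter #4 and maps to 11: an offset of 7. The number is (letter's place in the alphabet, a=1) + 7.
For hostile: h=8→15, o=15→22, s=19→26, t=20→27, i=9→16, l=12→19, e=5→12.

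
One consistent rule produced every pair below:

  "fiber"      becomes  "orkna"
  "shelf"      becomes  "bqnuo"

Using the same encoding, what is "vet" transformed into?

Compare letters: f→o is +9, i→r is +9, b→k is +9 — a constant shift. It's a constant shift of +9 (ROT9).
For vet: v+9=e, e+9=n, t+9=c.

enc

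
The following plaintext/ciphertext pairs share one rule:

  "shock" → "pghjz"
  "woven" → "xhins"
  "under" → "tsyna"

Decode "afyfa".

s(18)→p(15) and h(7)→g(6) fit y≡15x+5 (mod 26); the inverse of 15 mod 26 is 7. Each letter's alphabet position (a=0..z=25) is mapped through 15·x+5 mod 26 — an affine cipher.
Decoding afyfa: a(0)→7·(0−5)≡17=r; f(5)→7·(5−5)≡0=a; y(24)→7·(24−5)≡3=d; f(5)→7·(5−5)≡0=a; a(0)→7·(0−5)≡17=r (all mod 26).

radar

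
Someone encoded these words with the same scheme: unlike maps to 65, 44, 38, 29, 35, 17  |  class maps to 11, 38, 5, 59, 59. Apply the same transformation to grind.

23, 56, 29, 44, 14

u(#21)→65 and n(#14)→44: differences scale by 3, so n = 3·pos + 2. With a=1..z=26, the number is 3·pos + 2.
On grind: g=7→23, r=18→56, i=9→29, n=14→44, d=4→14.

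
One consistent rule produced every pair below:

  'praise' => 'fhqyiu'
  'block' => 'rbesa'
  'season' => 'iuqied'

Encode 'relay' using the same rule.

Compare letters: p→f is +16, r→h is +16, a→q is +16 — a constant shift. This is a Caesar cipher with shift 16.
Applying it to relay: r+16=h, e+16=u, l+16=b, a+16=q, y+16=o.

hubqo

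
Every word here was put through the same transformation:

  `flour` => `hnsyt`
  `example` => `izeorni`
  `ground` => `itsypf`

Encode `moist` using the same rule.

The rule splits by letter class: vowels +4, consonants +2.
Applying it to moist: m(cons)+2=o, o(vowel)+4=s, i(vowel)+4=m, s(cons)+2=u, t(cons)+2=v.

osmuv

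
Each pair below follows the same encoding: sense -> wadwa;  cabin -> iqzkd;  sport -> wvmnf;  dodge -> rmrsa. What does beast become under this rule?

Each letter's alphabet position (a=0..z=25) is mapped through 9·x+16 mod 26 — an affine cipher.
On beast: b(1)→9·1+16≡25=z; e(4)→9·4+16≡0=a; a(0)→9·0+16≡16=q; s(18)→9·18+16≡22=w; t(19)→9·19+16≡5=f (all mod 26).

zaqwf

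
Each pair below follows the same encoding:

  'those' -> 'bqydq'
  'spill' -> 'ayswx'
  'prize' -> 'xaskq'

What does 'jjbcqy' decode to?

In those: t→b is +8, h→q is +9, o→y is +10, s→d is +11 — the shift increases by 1 each position. Each letter shifts forward by (position + 8), i.e. 8, 9, 10, … — the shift grows by one for each successive letter.
Reversing it on jjbcqy: j−8=b, j−9=a, b−10=r, c−11=r, q−12=e, y−13=l.

barrel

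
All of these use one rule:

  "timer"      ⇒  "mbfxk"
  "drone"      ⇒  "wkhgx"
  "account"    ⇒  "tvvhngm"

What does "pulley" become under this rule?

ineexr

Compare letters: t→m is +19, i→b is +19, m→f is +19 — a constant shift. Each letter is shifted forward by 19 in the alphabet (a Caesar shift of +19).
On pulley: p+19=i, u+19=n, l+19=e, l+19=e, e+19=x, y+19=r.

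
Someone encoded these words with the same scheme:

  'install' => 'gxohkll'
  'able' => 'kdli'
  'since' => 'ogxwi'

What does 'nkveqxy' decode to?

i(8)→g(6) and n(13)→x(23) fit y≡19x+10 (mod 26); the inverse of 19 mod 26 is 11. Treating letters as 0–25, the rule is x ↦ 19x + 10 (mod 26).
Undoing it on nkveqxy: n(13)→11·(13−10)≡7=h; k(10)→11·(10−10)≡0=a; v(21)→11·(21−10)≡17=r; e(4)→11·(4−10)≡12=m; q(16)→11·(16−10)≡14=o; x(23)→11·(23−10)≡13=n; y(24)→11·(24−10)≡24=y (all mod 26).

harmony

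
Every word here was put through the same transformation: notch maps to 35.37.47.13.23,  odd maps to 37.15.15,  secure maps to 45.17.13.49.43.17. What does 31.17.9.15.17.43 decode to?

Each letter becomes 2×(its alphabet position, a=1..z=26) + 7.
Decoding 31.17.9.15.17.43: 31→(31−7)÷2=12=l, 17→(17−7)÷2=5=e, 9→(9−7)÷2=1=a, 15→(15−7)÷2=4=d, 17→(17−7)÷2=5=e, 43→(43−7)÷2=18=r.

leader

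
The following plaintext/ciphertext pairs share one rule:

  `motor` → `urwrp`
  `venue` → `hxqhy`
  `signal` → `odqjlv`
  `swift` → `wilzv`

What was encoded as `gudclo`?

Read the word backwards and shift each letter +3.
Decoding gudclo: shift back: g−3=d, u−3=r, d−3=a, c−3=z, l−3=i, o−3=l → drazil; then reverse → lizard.

lizard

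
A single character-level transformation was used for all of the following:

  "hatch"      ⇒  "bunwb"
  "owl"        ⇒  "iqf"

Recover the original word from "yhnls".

entry

It's a constant shift of +20 (ROT20).
Decoding yhnls: y−20=e, h−20=n, n−20=t, l−20=r, s−20=y.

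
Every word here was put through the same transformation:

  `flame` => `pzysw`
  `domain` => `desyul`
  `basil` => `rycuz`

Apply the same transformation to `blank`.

rzylg

f(5)→p(15) and l(11)→z(25) fit y≡19x+24 (mod 26); the inverse of 19 mod 26 is 11. Treating letters as 0–25, the rule is x ↦ 19x + 24 (mod 26).
For blank: b(1)→19·1+24≡17=r; l(11)→19·11+24≡25=z; a(0)→19·0+24≡24=y; n(13)→19·13+24≡11=l; k(10)→19·10+24≡6=g (all mod 26).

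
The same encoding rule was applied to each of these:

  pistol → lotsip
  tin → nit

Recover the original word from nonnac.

cannon

The output letters match the input read backwards: pistol reversed is lotsip. The word is simply reversed.
Reversing it on nonnac: then reverse → cannon.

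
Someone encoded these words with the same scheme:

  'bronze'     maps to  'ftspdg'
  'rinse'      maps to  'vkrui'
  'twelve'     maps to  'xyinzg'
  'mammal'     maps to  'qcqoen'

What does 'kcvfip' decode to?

The shifts repeat in a cycle of length 2: positions 0,1,… shift by +4, +2, then the pattern repeats.
Decoding kcvfip: k−4=g, c−2=a, v−4=r, f−2=d, i−4=e, p−2=n.

garden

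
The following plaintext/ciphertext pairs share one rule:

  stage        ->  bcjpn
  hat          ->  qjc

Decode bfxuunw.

swollen

Compare letters: s→b is +9, t→c is +9, a→j is +9 — a constant shift. This is a Caesar cipher with shift 9.
Undoing it on bfxuunw: b−9=s, f−9=w, x−9=o, u−9=l, u−9=l, n−9=e, w−9=n.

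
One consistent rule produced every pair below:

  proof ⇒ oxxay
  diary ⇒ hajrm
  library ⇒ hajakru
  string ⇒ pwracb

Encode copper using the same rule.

anyyxl

The output letters match the input read backwards, each shifted +9: proof reversed is foorp. The word is reversed, then every letter is shifted forward by 9.
On copper: reverse → reppoc; then shift: r+9=a, e+9=n, p+9=y, p+9=y, o+9=x, c+9=l.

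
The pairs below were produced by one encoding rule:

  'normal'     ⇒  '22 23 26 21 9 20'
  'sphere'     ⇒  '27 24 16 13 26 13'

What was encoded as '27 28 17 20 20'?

still

The number is (letter's place in the alphabet, a=1) + 8.
Undoing it on 27 28 17 20 20: 27→(27−8)÷1=19=s, 28→(28−8)÷1=20=t, 17→(17−8)÷1=9=i, 20→(20−8)÷1=12=l, 20→(20−8)÷1=12=l.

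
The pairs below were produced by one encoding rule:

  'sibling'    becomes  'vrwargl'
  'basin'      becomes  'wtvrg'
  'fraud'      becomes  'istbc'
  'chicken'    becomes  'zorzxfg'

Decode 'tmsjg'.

apron

Treating letters as 0–25, the rule is x ↦ 3x + 19 (mod 26).
Undoing it on tmsjg: t(19)→9·(19−19)≡0=a; m(12)→9·(12−19)≡15=p; s(18)→9·(18−19)≡17=r; j(9)→9·(9−19)≡14=o; g(6)→9·(6−19)≡13=n (all mod 26).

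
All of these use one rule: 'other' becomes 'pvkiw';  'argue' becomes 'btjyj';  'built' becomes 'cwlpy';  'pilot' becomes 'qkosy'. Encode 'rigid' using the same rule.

skjmi

In other: o→p is +1, t→v is +2, h→k is +3, e→i is +4 — the shift increases by 1 each position. Letter i (0-indexed) is shifted by i+1, so successive shifts are 1, 2, 3, ….
For rigid: r+1=s, i+2=k, g+3=j, i+4=m, d+5=i.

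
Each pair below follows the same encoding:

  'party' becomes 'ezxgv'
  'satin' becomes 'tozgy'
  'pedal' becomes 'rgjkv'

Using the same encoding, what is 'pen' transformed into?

The output letters match the input read backwards, each shifted +6: party reversed is ytrap. Read the word backwards and shift each letter +6.
Applying it to pen: reverse → nep; then shift: n+6=t, e+6=k, p+6=v.

tkv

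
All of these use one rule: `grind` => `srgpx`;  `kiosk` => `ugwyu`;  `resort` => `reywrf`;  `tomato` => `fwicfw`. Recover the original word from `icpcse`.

g(6)→s(18) and r(17)→r(17) fit y≡7x+2 (mod 26); the inverse of 7 mod 26 is 15. Each letter's alphabet position (a=0..z=25) is mapped through 7·x+2 mod 26 — an affine cipher.
Decoding icpcse: i(8)→15·(8−2)≡12=m; c(2)→15·(2−2)≡0=a; p(15)→15·(15−2)≡13=n; c(2)→15·(2−2)≡0=a; s(18)→15·(18−2)≡6=g; e(4)→15·(4−2)≡4=e (all mod 26).

manage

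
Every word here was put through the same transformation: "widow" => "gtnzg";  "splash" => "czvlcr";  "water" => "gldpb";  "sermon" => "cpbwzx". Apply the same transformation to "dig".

The shift depends on letter class: consonant w→g is +10, but vowel i→t is +11. Vowels shift forward by 11 and consonants shift forward by 10.
On dig: d(cons)+10=n, i(vowel)+11=t, g(cons)+10=q.

ntq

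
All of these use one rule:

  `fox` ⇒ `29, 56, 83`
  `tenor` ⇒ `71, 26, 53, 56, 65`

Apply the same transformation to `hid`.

f(#6)→29 and o(#15)→56: differences scale by 3, so n = 3·pos + 11. With a=1..z=26, the number is 3·pos + 11.
For hid: h=8→35, i=9→38, d=4→23.

35, 38, 23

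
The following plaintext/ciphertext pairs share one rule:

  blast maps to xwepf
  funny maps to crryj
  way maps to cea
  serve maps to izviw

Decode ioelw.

shake

Two steps: reverse the string, then apply a Caesar shift of +4.
Reversing it on ioelw: shift back: i−4=e, o−4=k, e−4=a, l−4=h, w−4=s → ekahs; then reverse → shake.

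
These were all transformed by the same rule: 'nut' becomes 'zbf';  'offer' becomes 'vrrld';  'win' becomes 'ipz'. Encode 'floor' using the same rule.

The shift depends on letter class: consonant n→z is +12, but vowel u→b is +7. Vowels shift forward by 7 and consonants shift forward by 12.
For floor: f(cons)+12=r, l(cons)+12=x, o(vowel)+7=v, o(vowel)+7=v, r(cons)+12=d.

rxvvd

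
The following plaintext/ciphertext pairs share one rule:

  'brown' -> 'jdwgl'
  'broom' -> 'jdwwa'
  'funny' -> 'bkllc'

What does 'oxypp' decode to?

b(1)→j(9) and r(17)→d(3) fit y≡11x+24 (mod 26); the inverse of 11 mod 26 is 19. Each letter's alphabet position (a=0..z=25) is mapped through 11·x+24 mod 26 — an affine cipher.
Undoing it on oxypp: o(14)→19·(14−24)≡18=s; x(23)→19·(23−24)≡7=h; y(24)→19·(24−24)≡0=a; p(15)→19·(15−24)≡11=l; p(15)→19·(15−24)≡11=l (all mod 26).

shall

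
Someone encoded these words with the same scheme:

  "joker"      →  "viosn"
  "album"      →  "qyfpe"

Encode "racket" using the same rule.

The output letters match the input read backwards, each shifted +4: joker reversed is rekoj. The word is reversed, then every letter is shifted forward by 4.
On racket: reverse → tekcar; then shift: t+4=x, e+4=i, k+4=o, c+4=g, a+4=e, r+4=v.

xiogev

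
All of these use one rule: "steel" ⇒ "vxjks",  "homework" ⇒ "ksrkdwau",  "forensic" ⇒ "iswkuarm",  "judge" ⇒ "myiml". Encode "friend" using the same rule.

In steel: s→v is +3, t→x is +4, e→j is +5, e→k is +6 — the shift increases by 1 each position. Each letter shifts forward by (position + 3), i.e. 3, 4, 5, … — the shift grows by one for each successive letter.
Applying it to friend: f+3=i, r+4=v, i+5=n, e+6=k, n+7=u, d+8=l.

ivnkul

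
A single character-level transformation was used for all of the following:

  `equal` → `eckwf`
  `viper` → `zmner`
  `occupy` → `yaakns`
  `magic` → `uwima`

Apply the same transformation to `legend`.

feiejp

Treating letters as 0–25, the rule is x ↦ 15x + 22 (mod 26).
On legend: l(11)→15·11+22≡5=f; e(4)→15·4+22≡4=e; g(6)→15·6+22≡8=i; e(4)→15·4+22≡4=e; n(13)→15·13+22≡9=j; d(3)→15·3+22≡15=p (all mod 26).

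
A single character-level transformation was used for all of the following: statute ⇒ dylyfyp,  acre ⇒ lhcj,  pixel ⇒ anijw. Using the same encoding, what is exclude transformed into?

pcnqfip

It's a Vigenère-style cipher with numeric key [11,5]: position i shifts by key[i mod 2].
For exclude: e+11=p, x+5=c, c+11=n, l+5=q, u+11=f, d+5=i, e+11=p.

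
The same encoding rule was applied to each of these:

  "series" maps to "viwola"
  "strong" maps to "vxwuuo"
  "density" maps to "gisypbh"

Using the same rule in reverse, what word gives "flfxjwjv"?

In series: s→v is +3, e→i is +4, r→w is +5, i→o is +6 — the shift increases by 1 each position. Letter i (0-indexed) is shifted by i+3, so successive shifts are 3, 4, 5, ….
Decoding flfxjwjv: f−3=c, l−4=h, f−5=a, x−6=r, j−7=c, w−8=o, j−9=a, v−10=l.

charcoal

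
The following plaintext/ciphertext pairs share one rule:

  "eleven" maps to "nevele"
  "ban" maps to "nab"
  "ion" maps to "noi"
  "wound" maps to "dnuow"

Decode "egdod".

The word is simply reversed.
Decoding egdod: then reverse → dodge.

dodge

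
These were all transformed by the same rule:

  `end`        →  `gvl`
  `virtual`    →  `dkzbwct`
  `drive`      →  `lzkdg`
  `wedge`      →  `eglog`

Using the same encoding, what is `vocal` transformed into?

dqkct

The shift depends on letter class: consonant n→v is +8, but vowel e→g is +2. Two shifts are in play — +2 for a/e/i/o/u, +8 for every other letter.
On vocal: v(cons)+8=d, o(vowel)+2=q, c(cons)+8=k, a(vowel)+2=c, l(cons)+8=t.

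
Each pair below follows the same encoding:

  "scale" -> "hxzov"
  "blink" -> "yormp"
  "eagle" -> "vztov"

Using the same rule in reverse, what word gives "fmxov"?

Each pair mirrors across the alphabet (s↔h, c↔x, a↔z): positions sum to 25. This is the alphabet-reversal cipher (Atbash): a becomes z, b becomes y, etc.
Decoding fmxov: f↔u, m↔n, x↔c, o↔l, v↔e.

uncle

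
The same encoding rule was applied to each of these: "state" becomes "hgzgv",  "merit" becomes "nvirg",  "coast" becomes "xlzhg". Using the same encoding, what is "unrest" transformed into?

This is the alphabet-reversal cipher (Atbash): a becomes z, b becomes y, etc.
For unrest: u↔f, n↔m, r↔i, e↔v, s↔h, t↔g.

fmivhg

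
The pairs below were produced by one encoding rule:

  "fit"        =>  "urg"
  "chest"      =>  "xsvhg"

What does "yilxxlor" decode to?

broccoli

Each pair mirrors across the alphabet (f↔u, i↔r, t↔g): positions sum to 25. Letters are reflected about the middle of the alphabet (position → 25−position): Atbash.
Decoding yilxxlor: y↔b, i↔r, l↔o, x↔c, x↔c, l↔o, o↔l, r↔i.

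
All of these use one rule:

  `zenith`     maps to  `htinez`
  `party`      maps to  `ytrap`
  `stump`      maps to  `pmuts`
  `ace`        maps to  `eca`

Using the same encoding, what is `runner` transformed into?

rennur

The word is simply reversed.
On runner: reverse → rennur.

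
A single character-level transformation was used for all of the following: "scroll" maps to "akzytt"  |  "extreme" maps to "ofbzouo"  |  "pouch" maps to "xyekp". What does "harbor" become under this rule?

Vowels shift forward by 10 and consonants shift forward by 8.
On harbor: h(cons)+8=p, a(vowel)+10=k, r(cons)+8=z, b(cons)+8=j, o(vowel)+10=y, r(cons)+8=z.

pkzjyz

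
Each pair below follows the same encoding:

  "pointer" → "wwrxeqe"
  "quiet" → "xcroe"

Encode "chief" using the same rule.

In pointer: p→w is +7, o→w is +8, i→r is +9, n→x is +10 — the shift increases by 1 each position. Each letter shifts forward by (position + 7), i.e. 7, 8, 9, … — the shift grows by one for each successive letter.
For chief: c+7=j, h+8=p, i+9=r, e+10=o, f+11=q.

jproq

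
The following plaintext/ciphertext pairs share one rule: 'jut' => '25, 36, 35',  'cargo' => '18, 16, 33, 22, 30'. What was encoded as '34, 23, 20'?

j is letter #10 and maps to 25: an offset of 15. Letters become their 1-based position plus 15 (so a→16, b→17, …).
Decoding 34, 23, 20: 34→(34−15)÷1=19=s, 23→(23−15)÷1=8=h, 20→(20−15)÷1=5=e.

she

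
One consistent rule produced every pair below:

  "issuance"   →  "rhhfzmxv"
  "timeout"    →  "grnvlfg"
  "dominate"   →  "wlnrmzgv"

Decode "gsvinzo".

thermal

Each pair mirrors across the alphabet (i↔r, s↔h, s↔h): positions sum to 25. This is the alphabet-reversal cipher (Atbash): a becomes z, b becomes y, etc.
Undoing it on gsvinzo: g↔t, s↔h, v↔e, i↔r, n↔m, z↔a, o↔l.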